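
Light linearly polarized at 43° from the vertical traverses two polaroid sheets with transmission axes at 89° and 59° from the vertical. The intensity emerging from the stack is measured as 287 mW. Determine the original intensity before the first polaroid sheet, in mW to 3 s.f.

By Malus's law, I₁ = I₀ cos²(89° − 43°) = I₀ cos²(46°) = 0.4826 I₀.
I₂ = I₁ cos²(59° − 89°) = 0.4826 I₀ · cos²(30°) = 0.3619 I₀.
So 287 mW = 0.3619 I₀, giving I₀ = 287/0.3619 = 793 mW.

I₀ ≈ 793 mW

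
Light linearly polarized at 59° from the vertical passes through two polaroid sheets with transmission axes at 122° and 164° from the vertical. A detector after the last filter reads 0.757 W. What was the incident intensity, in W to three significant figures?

By Malus's law, I₁ = I₀ cos²(122° − 59°) = I₀ cos²(63°) = 0.2061 I₀.
I₂ = I₁ cos²(164° − 122°) = 0.2061 I₀ · cos²(42°) = 0.1138 I₀.
So 0.757 W = 0.1138 I₀, giving I₀ = 0.757/0.1138 = 6.651 W.

I₀ ≈ 6.65 W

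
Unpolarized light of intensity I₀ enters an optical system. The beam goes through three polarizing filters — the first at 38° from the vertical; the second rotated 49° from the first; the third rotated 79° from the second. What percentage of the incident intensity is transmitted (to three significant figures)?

≈ 0.784%

Unpolarized light through the first polarizer → I₁ = ½ I₀, now polarized at 38°.
I₂ = I₁ cos²(49°) = 0.5 · 0.4304 I₀ = 0.2152 I₀.
I₃ = I₂ cos²(79°) = 0.2152 · 0.03641 I₀ = 0.007835 I₀.
That is 0.7835% of the incident intensity.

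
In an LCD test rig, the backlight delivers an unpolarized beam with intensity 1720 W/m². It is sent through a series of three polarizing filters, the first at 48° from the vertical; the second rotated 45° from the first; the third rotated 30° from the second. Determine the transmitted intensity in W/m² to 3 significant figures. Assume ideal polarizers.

Unpolarized light through the first polarizer → I₁ = 1720 W/m²/2 = 860 W/m², polarized at 48°.
I₂ = I₁ · cos²(45°) = 860 · 0.5 = 430 W/m².
I₃ = I₂ · cos²(30°) = 430 · 0.75 = 322.5 W/m².

I ≈ 323 W/m²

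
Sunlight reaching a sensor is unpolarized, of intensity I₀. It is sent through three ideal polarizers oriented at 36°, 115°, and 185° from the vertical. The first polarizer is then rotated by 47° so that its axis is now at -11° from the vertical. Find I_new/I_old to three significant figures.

I_new/I_old ≈ 9.49

Before rotation:
Unpolarized light through the first polarizer → I₁ = ½ I₀, now polarized at 36°.
I₂ = I₁ cos²(115° − 36°) = 0.5 I₀ · cos²(79°) = 0.0182 I₀.
I₃ = I₂ cos²(185° − 115°) = 0.0182 I₀ · cos²(70°) = 0.002129 I₀.
After rotation:
Unpolarized light through the first polarizer → I₁ = ½ I₀, now polarized at -11°.
Angle between axes 1 and 2: 54°. I₂ = 0.5 I₀ · cos²(54°) = 0.1727 I₀.
I₃ = I₂ cos²(185° − 115°) = 0.1727 I₀ · cos²(70°) = 0.02021 I₀.
Ratio = 0.02021 / 0.002129 = 9.489.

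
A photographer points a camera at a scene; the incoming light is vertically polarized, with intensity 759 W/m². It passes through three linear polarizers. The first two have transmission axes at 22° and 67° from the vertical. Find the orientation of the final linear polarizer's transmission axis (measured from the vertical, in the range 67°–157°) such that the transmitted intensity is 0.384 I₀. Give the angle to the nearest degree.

By Malus's law, I₁ = I₀ cos²(22° − 0°) = I₀ cos²(22°) = 0.8597 I₀.
I₂ = I₁ cos²(67° − 22°) = 0.8597 I₀ · cos²(45°) = 0.4298 I₀.
Need I₃/I₀ = 0.384, so cos²(θ − 67°) = 0.384 / 0.4298 = 0.8934.
θ − 67° = arccos(√0.8934) = 19.1°, giving θ ≈ 67 + 19.1 = 86.1°.

θ ≈ 86°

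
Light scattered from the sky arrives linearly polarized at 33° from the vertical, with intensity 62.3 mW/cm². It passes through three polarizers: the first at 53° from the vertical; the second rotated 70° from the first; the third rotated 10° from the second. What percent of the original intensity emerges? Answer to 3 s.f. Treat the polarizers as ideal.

I₁ = 62.3 mW/cm² · cos²(20°) = 55.01 mW/cm².
I₂ = I₁ · cos²(70°) = 55.01 · 0.117 = 6.435 mW/cm².
I₃ = I₂ · cos²(10°) = 6.435 · 0.9698 = 6.241 mW/cm².
That is 10.02% of the incident intensity.

≈ 10.0%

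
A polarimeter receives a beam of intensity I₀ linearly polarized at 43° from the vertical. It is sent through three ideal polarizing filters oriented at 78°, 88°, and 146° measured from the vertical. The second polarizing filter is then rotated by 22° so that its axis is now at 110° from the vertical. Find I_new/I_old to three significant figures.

Before rotation:
By Malus's law, I₁ = I₀ cos²(78° − 43°) = I₀ cos²(35°) = 0.671 I₀.
I₂ = I₁ cos²(88° − 78°) = 0.671 I₀ · cos²(10°) = 0.6508 I₀.
I₃ = I₂ cos²(146° − 88°) = 0.6508 I₀ · cos²(58°) = 0.1827 I₀.
After rotation:
I₁ = I₀ cos²(78° − 43°) = I₀ cos²(35°) = 0.671 I₀.
I₂ = I₁ cos²(110° − 78°) = 0.671 I₀ · cos²(32°) = 0.4826 I₀.
I₃ = I₂ cos²(146° − 110°) = 0.4826 I₀ · cos²(36°) = 0.3159 I₀.
Ratio = 0.3159 / 0.1827 = 1.728.

I_new/I_old ≈ 1.73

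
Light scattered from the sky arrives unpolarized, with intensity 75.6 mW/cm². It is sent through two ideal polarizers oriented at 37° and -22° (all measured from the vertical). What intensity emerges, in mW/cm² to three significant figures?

I ≈ 10.0 mW/cm²

Unpolarized light through the first polarizer → I₁ = 75.6 mW/cm²/2 = 37.8 mW/cm², polarized at 37°.
I₂ = I₁ · cos²(59°) = 37.8 · 0.2653 = 10.03 mW/cm².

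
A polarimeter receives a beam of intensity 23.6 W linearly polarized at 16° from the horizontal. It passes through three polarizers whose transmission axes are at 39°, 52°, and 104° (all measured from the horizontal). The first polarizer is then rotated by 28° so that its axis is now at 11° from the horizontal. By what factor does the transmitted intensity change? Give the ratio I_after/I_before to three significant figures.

Before rotation:
By Malus's law, I₁ = I₀ cos²(39° − 16°) = I₀ cos²(23°) = 0.8473 I₀.
I₂ = I₁ cos²(52° − 39°) = 0.8473 I₀ · cos²(13°) = 0.8045 I₀.
I₃ = I₂ cos²(104° − 52°) = 0.8045 I₀ · cos²(52°) = 0.3049 I₀.
After rotation:
I₁ = I₀ cos²(11° − 16°) = I₀ cos²(5°) = 0.9924 I₀.
I₂ = I₁ cos²(52° − 11°) = 0.9924 I₀ · cos²(41°) = 0.5653 I₀.
I₃ = I₂ cos²(104° − 52°) = 0.5653 I₀ · cos²(52°) = 0.2143 I₀.
Ratio = 0.2143 / 0.3049 = 0.7027.

I_new/I_old ≈ 0.703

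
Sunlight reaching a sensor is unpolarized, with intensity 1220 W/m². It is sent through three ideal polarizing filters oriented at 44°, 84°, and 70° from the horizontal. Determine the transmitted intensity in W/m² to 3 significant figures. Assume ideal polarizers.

I ≈ 337 W/m²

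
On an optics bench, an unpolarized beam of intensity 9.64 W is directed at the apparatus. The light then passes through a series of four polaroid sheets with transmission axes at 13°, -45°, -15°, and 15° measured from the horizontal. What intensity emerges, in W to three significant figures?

I ≈ 0.761 W

Unpolarized light through the first polarizer → I₁ = 9.64 W/2 = 4.82 W, polarized at 13°.
I₂ = I₁ · cos²(58°) = 4.82 · 0.2808 = 1.354 W.
I₃ = I₂ · cos²(30°) = 1.354 · 0.75 = 1.015 W.
I₄ = I₃ · cos²(30°) = 1.015 · 0.75 = 0.7614 W.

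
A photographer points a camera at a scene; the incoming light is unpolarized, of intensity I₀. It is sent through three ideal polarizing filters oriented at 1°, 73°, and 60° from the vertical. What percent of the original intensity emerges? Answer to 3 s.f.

≈ 4.53%

Unpolarized light through the first polarizer → I₁ = ½ I₀, now polarized at 1°.
I₂ = I₁ cos²(73° − 1°) = 0.5 I₀ · cos²(72°) = 0.04775 I₀.
I₃ = I₂ cos²(60° − 73°) = 0.04775 I₀ · cos²(13°) = 0.04533 I₀.
That is 4.533% of the incident intensity.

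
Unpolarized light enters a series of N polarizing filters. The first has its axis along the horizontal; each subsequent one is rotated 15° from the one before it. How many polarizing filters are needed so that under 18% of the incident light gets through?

N = 16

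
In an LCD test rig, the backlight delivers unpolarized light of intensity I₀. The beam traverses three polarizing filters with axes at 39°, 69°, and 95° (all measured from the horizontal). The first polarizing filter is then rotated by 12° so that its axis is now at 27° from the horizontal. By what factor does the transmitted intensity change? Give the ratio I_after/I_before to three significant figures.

I_new/I_old ≈ 0.736

Before rotation:
Unpolarized light through the first polarizer → I₁ = ½ I₀, now polarized at 39°.
I₂ = I₁ cos²(69° − 39°) = 0.5 I₀ · cos²(30°) = 0.375 I₀.
I₃ = I₂ cos²(95° − 69°) = 0.375 I₀ · cos²(26°) = 0.3029 I₀.
After rotation:
Unpolarized light through the first polarizer → I₁ = ½ I₀, now polarized at 27°.
I₂ = I₁ cos²(69° − 27°) = 0.5 I₀ · cos²(42°) = 0.2761 I₀.
I₃ = I₂ cos²(95° − 69°) = 0.2761 I₀ · cos²(26°) = 0.2231 I₀.
Ratio = 0.2231 / 0.3029 = 0.7364.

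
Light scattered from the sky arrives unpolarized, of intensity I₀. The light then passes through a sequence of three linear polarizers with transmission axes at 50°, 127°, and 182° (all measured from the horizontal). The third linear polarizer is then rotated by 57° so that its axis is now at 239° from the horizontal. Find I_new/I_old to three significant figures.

I_new/I_old ≈ 0.427

Before rotation:
Unpolarized light through the first polarizer → I₁ = ½ I₀, now polarized at 50°.
I₂ = I₁ cos²(127° − 50°) = 0.5 I₀ · cos²(77°) = 0.0253 I₀.
I₃ = I₂ cos²(182° − 127°) = 0.0253 I₀ · cos²(55°) = 0.008324 I₀.
After rotation:
Unpolarized light through the first polarizer → I₁ = ½ I₀, now polarized at 50°.
I₂ = I₁ cos²(127° − 50°) = 0.5 I₀ · cos²(77°) = 0.0253 I₀.
Angle between axes 2 and 3: 68°. I₃ = 0.0253 I₀ · cos²(68°) = 0.003551 I₀.
Ratio = 0.003551 / 0.008324 = 0.4265.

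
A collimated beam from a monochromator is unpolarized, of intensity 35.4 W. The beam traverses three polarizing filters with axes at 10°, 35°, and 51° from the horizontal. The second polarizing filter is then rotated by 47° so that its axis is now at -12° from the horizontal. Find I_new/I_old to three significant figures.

Before rotation:
Unpolarized light through the first polarizer → I₁ = ½ I₀, now polarized at 10°.
I₂ = I₁ cos²(35° − 10°) = 0.5 I₀ · cos²(25°) = 0.4107 I₀.
I₃ = I₂ cos²(51° − 35°) = 0.4107 I₀ · cos²(16°) = 0.3795 I₀.
After rotation:
Unpolarized light through the first polarizer → I₁ = ½ I₀, now polarized at 10°.
I₂ = I₁ cos²(-12° − 10°) = 0.5 I₀ · cos²(22°) = 0.4298 I₀.
I₃ = I₂ cos²(51° + 12°) = 0.4298 I₀ · cos²(63°) = 0.08859 I₀.
Ratio = 0.08859 / 0.3795 = 0.2334.

I_new/I_old ≈ 0.233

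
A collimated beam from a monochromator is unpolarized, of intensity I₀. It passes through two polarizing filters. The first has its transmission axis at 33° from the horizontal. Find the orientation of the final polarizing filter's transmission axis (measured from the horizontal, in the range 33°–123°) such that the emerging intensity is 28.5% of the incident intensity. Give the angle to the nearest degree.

Unpolarized light through the first polarizer → I₁ = ½ I₀, now polarized at 33°.
Need I₂/I₀ = 0.285, so cos²(θ − 33°) = 0.285 / 0.5 = 0.57.
θ − 33° = arccos(√0.57) = 41.0°, giving θ ≈ 33 + 41.0 = 74.0°.

θ ≈ 74°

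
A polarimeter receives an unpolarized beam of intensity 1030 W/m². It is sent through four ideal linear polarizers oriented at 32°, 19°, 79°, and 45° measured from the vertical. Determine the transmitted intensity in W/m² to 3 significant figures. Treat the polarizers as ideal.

Unpolarized light through the first polarizer → I₁ = 1030 W/m²/2 = 515 W/m², polarized at 32°.
I₂ = I₁ · cos²(13°) = 515 · 0.9494 = 488.9 W/m².
I₃ = I₂ · cos²(60°) = 488.9 · 0.25 = 122.2 W/m².
I₄ = I₃ · cos²(34°) = 122.2 · 0.6873 = 84.01 W/m².

I ≈ 84.0 W/m²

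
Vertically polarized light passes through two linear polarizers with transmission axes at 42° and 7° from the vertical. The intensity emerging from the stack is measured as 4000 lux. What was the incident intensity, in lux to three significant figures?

I₀ ≈ 1.08e4 lux

By Malus's law, I₁ = I₀ cos²(42° − 0°) = I₀ cos²(42°) = 0.5523 I₀.
I₂ = I₁ cos²(7° − 42°) = 0.5523 I₀ · cos²(35°) = 0.3706 I₀.
So 4000 lux = 0.3706 I₀, giving I₀ = 4000/0.3706 = 1.079e+04 lux.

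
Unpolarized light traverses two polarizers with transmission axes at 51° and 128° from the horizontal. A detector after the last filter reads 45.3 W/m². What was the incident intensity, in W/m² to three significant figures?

I₀ ≈ 1790 W/m²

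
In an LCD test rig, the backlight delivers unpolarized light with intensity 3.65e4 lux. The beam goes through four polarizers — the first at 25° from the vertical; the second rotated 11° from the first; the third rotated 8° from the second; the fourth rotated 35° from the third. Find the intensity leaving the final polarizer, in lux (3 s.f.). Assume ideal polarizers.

Unpolarized light through the first polarizer → I₁ = 3.65e4 lux/2 = 1.825e+04 lux, polarized at 25°.
I₂ = I₁ · cos²(11°) = 1.825e+04 · 0.9636 = 1.759e+04 lux.
I₃ = I₂ · cos²(8°) = 1.759e+04 · 0.9806 = 1.724e+04 lux.
I₄ = I₃ · cos²(35°) = 1.724e+04 · 0.671 = 1.157e+04 lux.

I ≈ 1.16e4 lux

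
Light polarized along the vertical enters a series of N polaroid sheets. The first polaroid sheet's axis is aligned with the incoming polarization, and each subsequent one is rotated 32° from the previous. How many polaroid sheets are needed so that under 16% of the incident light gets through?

First polarizer is aligned with the polarization: full transmission.
Each further stage multiplies by cos²(32°) = 0.7192.
After N polarizers: T = 0.7192^(N−1). Require T < 0.16 ⇒ N−1 > ln(0.16)/ln(0.7192) = 5.56, so N−1 ≥ 6 and N = 7.
Check: N=7 gives T = 0.1384 < 0.16; N=6 gives T = 0.1924.

N = 7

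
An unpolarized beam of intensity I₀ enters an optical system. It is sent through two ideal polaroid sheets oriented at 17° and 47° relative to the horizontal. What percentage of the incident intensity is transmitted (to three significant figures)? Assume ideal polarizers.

Unpolarized light through the first polarizer → I₁ = ½ I₀, now polarized at 17°.
I₂ = I₁ cos²(47° − 17°) = 0.5 I₀ · cos²(30°) = 0.375 I₀.
That is 37.5% of the incident intensity.

≈ 37.5%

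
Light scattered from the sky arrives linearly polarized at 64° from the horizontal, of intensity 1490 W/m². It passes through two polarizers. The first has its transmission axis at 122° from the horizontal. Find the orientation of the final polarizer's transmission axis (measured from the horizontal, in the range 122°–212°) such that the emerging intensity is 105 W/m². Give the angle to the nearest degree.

I₁ = I₀ cos²(122° − 64°) = I₀ cos²(58°) = 0.2808 I₀.
Target fraction: 105 / 1490 W/m² = 0.07047 of I₀.
Need I₂/I₀ = 0.07047, so cos²(θ − 122°) = 0.07047 / 0.2808 = 0.2509.
θ − 122° = arccos(√0.2509) = 59.9°, giving θ ≈ 122 + 59.9 = 181.9°.

θ ≈ 182°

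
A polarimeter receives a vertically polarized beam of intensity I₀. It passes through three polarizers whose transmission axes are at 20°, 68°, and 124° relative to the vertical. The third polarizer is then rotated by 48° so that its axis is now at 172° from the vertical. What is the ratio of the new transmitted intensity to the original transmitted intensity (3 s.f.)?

I_new/I_old ≈ 0.187

Before rotation:
I₁ = I₀ cos²(20° − 0°) = I₀ cos²(20°) = 0.883 I₀.
I₂ = I₁ cos²(68° − 20°) = 0.883 I₀ · cos²(48°) = 0.3954 I₀.
I₃ = I₂ cos²(124° − 68°) = 0.3954 I₀ · cos²(56°) = 0.1236 I₀.
After rotation:
I₁ = I₀ cos²(20° − 0°) = I₀ cos²(20°) = 0.883 I₀.
I₂ = I₁ cos²(68° − 20°) = 0.883 I₀ · cos²(48°) = 0.3954 I₀.
Angle between axes 2 and 3: 76°. I₃ = 0.3954 I₀ · cos²(76°) = 0.02314 I₀.
Ratio = 0.02314 / 0.1236 = 0.1872.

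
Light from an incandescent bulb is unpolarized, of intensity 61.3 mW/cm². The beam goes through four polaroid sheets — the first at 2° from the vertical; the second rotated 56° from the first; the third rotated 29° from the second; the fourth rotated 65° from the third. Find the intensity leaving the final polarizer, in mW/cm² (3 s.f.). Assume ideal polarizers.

I ≈ 1.31 mW/cm²

Unpolarized light through the first polarizer → I₁ = 61.3 mW/cm²/2 = 30.65 mW/cm², polarized at 2°.
I₂ = I₁ · cos²(56°) = 30.65 · 0.3127 = 9.584 mW/cm².
I₃ = I₂ · cos²(29°) = 9.584 · 0.765 = 7.331 mW/cm².
I₄ = I₃ · cos²(65°) = 7.331 · 0.1786 = 1.309 mW/cm².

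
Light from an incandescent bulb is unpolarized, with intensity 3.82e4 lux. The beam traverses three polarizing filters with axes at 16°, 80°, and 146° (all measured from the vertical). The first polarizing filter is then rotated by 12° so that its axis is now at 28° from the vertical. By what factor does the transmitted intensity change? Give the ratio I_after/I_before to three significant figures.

I_new/I_old ≈ 1.97

Before rotation:
Unpolarized light through the first polarizer → I₁ = ½ I₀, now polarized at 16°.
I₂ = I₁ cos²(80° − 16°) = 0.5 I₀ · cos²(64°) = 0.09608 I₀.
I₃ = I₂ cos²(146° − 80°) = 0.09608 I₀ · cos²(66°) = 0.0159 I₀.
After rotation:
Unpolarized light through the first polarizer → I₁ = ½ I₀, now polarized at 28°.
I₂ = I₁ cos²(80° − 28°) = 0.5 I₀ · cos²(52°) = 0.1895 I₀.
I₃ = I₂ cos²(146° − 80°) = 0.1895 I₀ · cos²(66°) = 0.03135 I₀.
Ratio = 0.03135 / 0.0159 = 1.972.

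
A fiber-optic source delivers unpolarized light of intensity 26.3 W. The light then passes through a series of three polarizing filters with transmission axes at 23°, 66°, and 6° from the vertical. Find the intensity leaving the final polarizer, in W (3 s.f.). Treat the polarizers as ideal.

Unpolarized light through the first polarizer → I₁ = 26.3 W/2 = 13.15 W, polarized at 23°.
I₂ = I₁ · cos²(43°) = 13.15 · 0.5349 = 7.034 W.
I₃ = I₂ · cos²(60°) = 7.034 · 0.25 = 1.758 W.

I ≈ 1.76 W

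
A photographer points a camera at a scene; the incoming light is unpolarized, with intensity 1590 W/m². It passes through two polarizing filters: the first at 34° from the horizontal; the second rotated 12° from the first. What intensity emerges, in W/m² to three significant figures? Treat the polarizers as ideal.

Unpolarized light through the first polarizer → I₁ = 1590 W/m²/2 = 795 W/m², polarized at 34°.
I₂ = I₁ · cos²(12°) = 795 · 0.9568 = 760.6 W/m².

I ≈ 761 W/m²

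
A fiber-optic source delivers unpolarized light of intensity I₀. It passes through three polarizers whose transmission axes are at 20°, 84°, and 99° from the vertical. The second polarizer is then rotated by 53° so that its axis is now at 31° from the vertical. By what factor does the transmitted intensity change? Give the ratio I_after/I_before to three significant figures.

I_new/I_old ≈ 0.754

Before rotation:
Unpolarized light through the first polarizer → I₁ = ½ I₀, now polarized at 20°.
I₂ = I₁ cos²(84° − 20°) = 0.5 I₀ · cos²(64°) = 0.09608 I₀.
I₃ = I₂ cos²(99° − 84°) = 0.09608 I₀ · cos²(15°) = 0.08965 I₀.
After rotation:
Unpolarized light through the first polarizer → I₁ = ½ I₀, now polarized at 20°.
I₂ = I₁ cos²(31° − 20°) = 0.5 I₀ · cos²(11°) = 0.4818 I₀.
I₃ = I₂ cos²(99° − 31°) = 0.4818 I₀ · cos²(68°) = 0.06761 I₀.
Ratio = 0.06761 / 0.08965 = 0.7542.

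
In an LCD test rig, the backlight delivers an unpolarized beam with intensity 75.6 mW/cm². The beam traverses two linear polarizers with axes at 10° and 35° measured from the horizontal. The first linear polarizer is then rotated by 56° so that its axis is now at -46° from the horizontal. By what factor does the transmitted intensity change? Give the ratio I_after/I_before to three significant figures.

Before rotation:
Unpolarized light through the first polarizer → I₁ = ½ I₀, now polarized at 10°.
I₂ = I₁ cos²(35° − 10°) = 0.5 I₀ · cos²(25°) = 0.4107 I₀.
After rotation:
Unpolarized light through the first polarizer → I₁ = ½ I₀, now polarized at -46°.
I₂ = I₁ cos²(35° + 46°) = 0.5 I₀ · cos²(81°) = 0.01224 I₀.
Ratio = 0.01224 / 0.4107 = 0.02979.

I_new/I_old ≈ 0.0298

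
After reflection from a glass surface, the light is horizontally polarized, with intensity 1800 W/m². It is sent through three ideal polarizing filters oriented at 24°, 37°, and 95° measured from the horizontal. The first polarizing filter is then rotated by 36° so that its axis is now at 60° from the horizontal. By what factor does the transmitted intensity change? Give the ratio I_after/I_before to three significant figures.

I_new/I_old ≈ 0.267

Before rotation:
I₁ = I₀ cos²(24° − 0°) = I₀ cos²(24°) = 0.8346 I₀.
I₂ = I₁ cos²(37° − 24°) = 0.8346 I₀ · cos²(13°) = 0.7923 I₀.
I₃ = I₂ cos²(95° − 37°) = 0.7923 I₀ · cos²(58°) = 0.2225 I₀.
After rotation:
I₁ = I₀ cos²(60° − 0°) = I₀ cos²(60°) = 0.25 I₀.
I₂ = I₁ cos²(37° − 60°) = 0.25 I₀ · cos²(23°) = 0.2118 I₀.
I₃ = I₂ cos²(95° − 37°) = 0.2118 I₀ · cos²(58°) = 0.05949 I₀.
Ratio = 0.05949 / 0.2225 = 0.2674.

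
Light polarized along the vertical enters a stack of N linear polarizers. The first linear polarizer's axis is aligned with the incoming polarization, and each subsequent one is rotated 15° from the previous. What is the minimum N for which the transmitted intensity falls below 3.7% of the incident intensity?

First polarizer is aligned with the polarization: full transmission.
Each further stage multiplies by cos²(15°) = 0.933.
After N polarizers: T = 0.933^(N−1). Require T < 0.037 ⇒ N−1 > ln(0.037)/ln(0.933) = 47.55, so N−1 ≥ 48 and N = 49.
Check: N=49 gives T = 0.03586 < 0.037; N=48 gives T = 0.03843.

N = 49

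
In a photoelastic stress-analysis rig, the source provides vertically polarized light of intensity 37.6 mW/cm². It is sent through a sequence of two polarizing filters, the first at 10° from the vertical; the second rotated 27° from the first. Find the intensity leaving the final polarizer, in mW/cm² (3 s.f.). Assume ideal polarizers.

I ≈ 29.0 mW/cm²

By Malus's law, I₁ = 37.6 mW/cm² · cos²(10°) = 36.47 mW/cm².
I₂ = I₁ · cos²(27°) = 36.47 · 0.7939 = 28.95 mW/cm².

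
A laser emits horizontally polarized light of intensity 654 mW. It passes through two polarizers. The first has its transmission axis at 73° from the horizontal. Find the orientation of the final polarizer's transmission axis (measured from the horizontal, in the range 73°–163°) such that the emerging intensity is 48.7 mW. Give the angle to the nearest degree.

By Malus's law, I₁ = I₀ cos²(73° − 0°) = I₀ cos²(73°) = 0.08548 I₀.
Target fraction: 48.7 / 654 mW = 0.07446 of I₀.
Need I₂/I₀ = 0.07446, so cos²(θ − 73°) = 0.07446 / 0.08548 = 0.8711.
θ − 73° = arccos(√0.8711) = 21.0°, giving θ ≈ 73 + 21.0 = 94.0°.

θ ≈ 94°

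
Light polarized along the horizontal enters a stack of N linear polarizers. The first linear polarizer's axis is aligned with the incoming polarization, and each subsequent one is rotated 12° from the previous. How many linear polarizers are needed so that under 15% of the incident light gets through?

N = 44

First polarizer is aligned with the polarization: full transmission.
Each further stage multiplies by cos²(12°) = 0.9568.
After N polarizers: T = 0.9568^(N−1). Require T < 0.15 ⇒ N−1 > ln(0.15)/ln(0.9568) = 42.93, so N−1 ≥ 43 and N = 44.
Check: N=44 gives T = 0.1495 < 0.15; N=43 gives T = 0.1563.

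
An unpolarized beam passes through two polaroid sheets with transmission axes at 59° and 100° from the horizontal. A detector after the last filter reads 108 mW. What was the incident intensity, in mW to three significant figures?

Unpolarized light through the first polarizer → I₁ = ½ I₀, now polarized at 59°.
I₂ = I₁ cos²(100° − 59°) = 0.5 I₀ · cos²(41°) = 0.2848 I₀.
So 108 mW = 0.2848 I₀, giving I₀ = 108/0.2848 = 379.2 mW.

I₀ ≈ 379 mW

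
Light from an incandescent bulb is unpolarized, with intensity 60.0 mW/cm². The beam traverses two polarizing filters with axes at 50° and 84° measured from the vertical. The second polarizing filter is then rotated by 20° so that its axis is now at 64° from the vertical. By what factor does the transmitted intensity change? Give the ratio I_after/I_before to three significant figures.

Before rotation:
Unpolarized light through the first polarizer → I₁ = ½ I₀, now polarized at 50°.
I₂ = I₁ cos²(84° − 50°) = 0.5 I₀ · cos²(34°) = 0.3437 I₀.
After rotation:
Unpolarized light through the first polarizer → I₁ = ½ I₀, now polarized at 50°.
I₂ = I₁ cos²(64° − 50°) = 0.5 I₀ · cos²(14°) = 0.4707 I₀.
Ratio = 0.4707 / 0.3437 = 1.37.

I_new/I_old ≈ 1.37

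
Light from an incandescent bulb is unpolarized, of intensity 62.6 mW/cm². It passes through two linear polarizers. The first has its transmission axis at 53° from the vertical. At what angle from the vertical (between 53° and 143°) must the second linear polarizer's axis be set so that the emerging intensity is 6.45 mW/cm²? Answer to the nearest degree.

θ ≈ 116°

Unpolarized light through the first polarizer → I₁ = ½ I₀, now polarized at 53°.
Target fraction: 6.45 / 62.6 mW/cm² = 0.103 of I₀.
Need I₂/I₀ = 0.103, so cos²(θ − 53°) = 0.103 / 0.5 = 0.2061.
θ − 53° = arccos(√0.2061) = 63.0°, giving θ ≈ 53 + 63.0 = 116.0°.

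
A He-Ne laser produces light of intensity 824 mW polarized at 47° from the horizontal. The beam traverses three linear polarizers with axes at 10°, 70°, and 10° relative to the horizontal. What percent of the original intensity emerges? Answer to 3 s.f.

≈ 3.99%

I₁ = 824 mW · cos²(37°) = 525.6 mW.
I₂ = I₁ · cos²(60°) = 525.6 · 0.25 = 131.4 mW.
I₃ = I₂ · cos²(60°) = 131.4 · 0.25 = 32.85 mW.
That is 3.986% of the incident intensity.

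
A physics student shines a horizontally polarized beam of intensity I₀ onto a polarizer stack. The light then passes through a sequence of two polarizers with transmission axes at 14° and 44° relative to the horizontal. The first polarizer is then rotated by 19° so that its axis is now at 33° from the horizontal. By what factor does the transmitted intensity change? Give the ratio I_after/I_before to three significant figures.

I_new/I_old ≈ 0.960

Before rotation:
I₁ = I₀ cos²(14° − 0°) = I₀ cos²(14°) = 0.9415 I₀.
I₂ = I₁ cos²(44° − 14°) = 0.9415 I₀ · cos²(30°) = 0.7061 I₀.
After rotation:
I₁ = I₀ cos²(33° − 0°) = I₀ cos²(33°) = 0.7034 I₀.
I₂ = I₁ cos²(44° − 33°) = 0.7034 I₀ · cos²(11°) = 0.6778 I₀.
Ratio = 0.6778 / 0.7061 = 0.9599.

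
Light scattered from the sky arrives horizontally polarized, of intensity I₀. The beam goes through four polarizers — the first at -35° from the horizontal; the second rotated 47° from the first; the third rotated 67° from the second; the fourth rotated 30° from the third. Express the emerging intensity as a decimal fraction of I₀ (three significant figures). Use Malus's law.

By Malus's law, I₁ = I₀ cos²(-35° − 0°) = I₀ cos²(35°) = 0.671 I₀.
I₂ = I₁ cos²(47°) = 0.671 · 0.4651 I₀ = 0.3121 I₀.
I₃ = I₂ cos²(67°) = 0.3121 · 0.1527 I₀ = 0.04765 I₀.
I₄ = I₃ cos²(30°) = 0.04765 · 0.75 I₀ = 0.03574 I₀.
Transmitted fraction = 0.03574.

≈ 0.0357 I₀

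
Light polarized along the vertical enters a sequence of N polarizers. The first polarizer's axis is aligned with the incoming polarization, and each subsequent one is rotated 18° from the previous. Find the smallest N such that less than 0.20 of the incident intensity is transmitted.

First polarizer is aligned with the polarization: full transmission.
Each further stage multiplies by cos²(18°) = 0.9045.
After N polarizers: T = 0.9045^(N−1). Require T < 0.20 ⇒ N−1 > ln(0.20)/ln(0.9045) = 16.04, so N−1 ≥ 17 and N = 18.
Check: N=18 gives T = 0.1816 < 0.20; N=17 gives T = 0.2007.

N = 18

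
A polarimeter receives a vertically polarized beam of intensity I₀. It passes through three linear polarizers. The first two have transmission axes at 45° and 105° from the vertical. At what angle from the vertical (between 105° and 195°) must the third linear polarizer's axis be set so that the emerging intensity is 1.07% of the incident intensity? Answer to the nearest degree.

θ ≈ 178°

By Malus's law, I₁ = I₀ cos²(45° − 0°) = I₀ cos²(45°) = 0.5 I₀.
I₂ = I₁ cos²(105° − 45°) = 0.5 I₀ · cos²(60°) = 0.125 I₀.
Need I₃/I₀ = 0.0107, so cos²(θ − 105°) = 0.0107 / 0.125 = 0.0856.
θ − 105° = arccos(√0.0856) = 73.0°, giving θ ≈ 105 + 73.0 = 178.0°.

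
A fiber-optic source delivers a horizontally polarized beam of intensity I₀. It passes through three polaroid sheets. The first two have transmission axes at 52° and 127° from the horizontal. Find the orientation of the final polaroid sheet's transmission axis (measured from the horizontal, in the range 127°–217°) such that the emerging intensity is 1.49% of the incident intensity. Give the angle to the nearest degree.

θ ≈ 167°

I₁ = I₀ cos²(52° − 0°) = I₀ cos²(52°) = 0.379 I₀.
I₂ = I₁ cos²(127° − 52°) = 0.379 I₀ · cos²(75°) = 0.02539 I₀.
Need I₃/I₀ = 0.0149, so cos²(θ − 127°) = 0.0149 / 0.02539 = 0.5868.
θ − 127° = arccos(√0.5868) = 40.0°, giving θ ≈ 127 + 40.0 = 167.0°.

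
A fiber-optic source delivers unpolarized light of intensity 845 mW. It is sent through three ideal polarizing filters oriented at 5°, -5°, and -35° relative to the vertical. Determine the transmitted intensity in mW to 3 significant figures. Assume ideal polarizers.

Unpolarized light through the first polarizer → I₁ = 845 mW/2 = 422.5 mW, polarized at 5°.
I₂ = I₁ · cos²(10°) = 422.5 · 0.9698 = 409.8 mW.
I₃ = I₂ · cos²(30°) = 409.8 · 0.75 = 307.3 mW.

I ≈ 307 mW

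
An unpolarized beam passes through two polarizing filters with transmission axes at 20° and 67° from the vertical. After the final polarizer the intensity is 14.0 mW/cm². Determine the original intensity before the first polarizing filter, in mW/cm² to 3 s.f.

Unpolarized light through the first polarizer → I₁ = ½ I₀, now polarized at 20°.
I₂ = I₁ cos²(67° − 20°) = 0.5 I₀ · cos²(47°) = 0.2326 I₀.
So 14.0 mW/cm² = 0.2326 I₀, giving I₀ = 14.0/0.2326 = 60.2 mW/cm².

I₀ ≈ 60.2 mW/cm²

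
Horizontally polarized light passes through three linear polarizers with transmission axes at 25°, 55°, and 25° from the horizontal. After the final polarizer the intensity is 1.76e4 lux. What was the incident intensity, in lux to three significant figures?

I₀ ≈ 3.81e4 lux

I₁ = I₀ cos²(25° − 0°) = I₀ cos²(25°) = 0.8214 I₀.
I₂ = I₁ cos²(55° − 25°) = 0.8214 I₀ · cos²(30°) = 0.616 I₀.
I₃ = I₂ cos²(25° − 55°) = 0.616 I₀ · cos²(30°) = 0.462 I₀.
So 1.76e4 lux = 0.462 I₀, giving I₀ = 1.76e4/0.462 = 3.809e+04 lux.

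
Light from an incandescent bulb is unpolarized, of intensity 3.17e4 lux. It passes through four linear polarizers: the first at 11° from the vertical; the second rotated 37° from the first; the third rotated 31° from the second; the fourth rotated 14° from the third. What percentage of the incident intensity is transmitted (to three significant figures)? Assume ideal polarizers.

≈ 22.1%

Unpolarized light through the first polarizer → I₁ = 3.17e4 lux/2 = 1.585e+04 lux, polarized at 11°.
I₂ = I₁ · cos²(37°) = 1.585e+04 · 0.6378 = 1.011e+04 lux.
I₃ = I₂ · cos²(31°) = 1.011e+04 · 0.7347 = 7428 lux.
I₄ = I₃ · cos²(14°) = 7428 · 0.9415 = 6993 lux.
That is 22.06% of the incident intensity.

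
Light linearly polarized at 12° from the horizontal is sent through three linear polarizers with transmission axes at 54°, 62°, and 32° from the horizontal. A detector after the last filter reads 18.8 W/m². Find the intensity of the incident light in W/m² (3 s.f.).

I₁ = I₀ cos²(54° − 12°) = I₀ cos²(42°) = 0.5523 I₀.
I₂ = I₁ cos²(62° − 54°) = 0.5523 I₀ · cos²(8°) = 0.5416 I₀.
I₃ = I₂ cos²(32° − 62°) = 0.5416 I₀ · cos²(30°) = 0.4062 I₀.
So 18.8 W/m² = 0.4062 I₀, giving I₀ = 18.8/0.4062 = 46.29 W/m².

I₀ ≈ 46.3 W/m²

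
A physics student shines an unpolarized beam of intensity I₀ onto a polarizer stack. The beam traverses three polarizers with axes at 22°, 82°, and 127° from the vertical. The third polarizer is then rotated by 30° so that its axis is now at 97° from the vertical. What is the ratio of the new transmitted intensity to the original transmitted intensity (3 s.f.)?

Before rotation:
Unpolarized light through the first polarizer → I₁ = ½ I₀, now polarized at 22°.
I₂ = I₁ cos²(82° − 22°) = 0.5 I₀ · cos²(60°) = 0.125 I₀.
I₃ = I₂ cos²(127° − 82°) = 0.125 I₀ · cos²(45°) = 0.0625 I₀.
After rotation:
Unpolarized light through the first polarizer → I₁ = ½ I₀, now polarized at 22°.
I₂ = I₁ cos²(82° − 22°) = 0.5 I₀ · cos²(60°) = 0.125 I₀.
I₃ = I₂ cos²(97° − 82°) = 0.125 I₀ · cos²(15°) = 0.1166 I₀.
Ratio = 0.1166 / 0.0625 = 1.866.

I_new/I_old ≈ 1.87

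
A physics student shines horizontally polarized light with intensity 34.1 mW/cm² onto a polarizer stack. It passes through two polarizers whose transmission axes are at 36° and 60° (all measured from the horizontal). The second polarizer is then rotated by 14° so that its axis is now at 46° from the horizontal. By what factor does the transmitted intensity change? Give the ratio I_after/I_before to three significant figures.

I_new/I_old ≈ 1.16

Before rotation:
I₁ = I₀ cos²(36° − 0°) = I₀ cos²(36°) = 0.6545 I₀.
I₂ = I₁ cos²(60° − 36°) = 0.6545 I₀ · cos²(24°) = 0.5462 I₀.
After rotation:
I₁ = I₀ cos²(36° − 0°) = I₀ cos²(36°) = 0.6545 I₀.
I₂ = I₁ cos²(46° − 36°) = 0.6545 I₀ · cos²(10°) = 0.6348 I₀.
Ratio = 0.6348 / 0.5462 = 1.162.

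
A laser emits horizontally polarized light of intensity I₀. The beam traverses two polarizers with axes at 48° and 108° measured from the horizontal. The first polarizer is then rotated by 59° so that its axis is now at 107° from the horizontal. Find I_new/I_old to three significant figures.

Before rotation:
By Malus's law, I₁ = I₀ cos²(48° − 0°) = I₀ cos²(48°) = 0.4477 I₀.
I₂ = I₁ cos²(108° − 48°) = 0.4477 I₀ · cos²(60°) = 0.1119 I₀.
After rotation:
I₁ = I₀ cos²(107° − 0°) = I₀ cos²(73°) = 0.08548 I₀.
I₂ = I₁ cos²(108° − 107°) = 0.08548 I₀ · cos²(1°) = 0.08546 I₀.
Ratio = 0.08546 / 0.1119 = 0.7634.

I_new/I_old ≈ 0.763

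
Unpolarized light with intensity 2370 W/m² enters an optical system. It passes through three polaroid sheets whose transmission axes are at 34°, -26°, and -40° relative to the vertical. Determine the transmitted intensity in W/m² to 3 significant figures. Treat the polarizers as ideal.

Unpolarized light through the first polarizer → I₁ = 2370 W/m²/2 = 1185 W/m², polarized at 34°.
I₂ = I₁ · cos²(60°) = 1185 · 0.25 = 296.3 W/m².
I₃ = I₂ · cos²(14°) = 296.3 · 0.9415 = 278.9 W/m².

I ≈ 279 W/m²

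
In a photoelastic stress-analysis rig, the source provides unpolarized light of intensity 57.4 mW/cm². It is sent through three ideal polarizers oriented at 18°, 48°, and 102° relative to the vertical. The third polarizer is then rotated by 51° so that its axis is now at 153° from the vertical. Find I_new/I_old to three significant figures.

I_new/I_old ≈ 0.194

Before rotation:
Unpolarized light through the first polarizer → I₁ = ½ I₀, now polarized at 18°.
I₂ = I₁ cos²(48° − 18°) = 0.5 I₀ · cos²(30°) = 0.375 I₀.
I₃ = I₂ cos²(102° − 48°) = 0.375 I₀ · cos²(54°) = 0.1296 I₀.
After rotation:
Unpolarized light through the first polarizer → I₁ = ½ I₀, now polarized at 18°.
I₂ = I₁ cos²(48° − 18°) = 0.5 I₀ · cos²(30°) = 0.375 I₀.
Angle between axes 2 and 3: 75°. I₃ = 0.375 I₀ · cos²(75°) = 0.02512 I₀.
Ratio = 0.02512 / 0.1296 = 0.1939.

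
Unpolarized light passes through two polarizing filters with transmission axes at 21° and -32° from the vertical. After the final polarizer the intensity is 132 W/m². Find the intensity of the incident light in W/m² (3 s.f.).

I₀ ≈ 729 W/m²

Unpolarized light through the first polarizer → I₁ = ½ I₀, now polarized at 21°.
I₂ = I₁ cos²(-32° − 21°) = 0.5 I₀ · cos²(53°) = 0.1811 I₀.
So 132 W/m² = 0.1811 I₀, giving I₀ = 132/0.1811 = 728.9 W/m².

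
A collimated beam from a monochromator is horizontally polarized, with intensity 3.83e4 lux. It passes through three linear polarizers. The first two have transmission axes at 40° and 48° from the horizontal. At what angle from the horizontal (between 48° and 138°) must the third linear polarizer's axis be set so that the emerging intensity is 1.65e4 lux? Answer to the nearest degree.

θ ≈ 78°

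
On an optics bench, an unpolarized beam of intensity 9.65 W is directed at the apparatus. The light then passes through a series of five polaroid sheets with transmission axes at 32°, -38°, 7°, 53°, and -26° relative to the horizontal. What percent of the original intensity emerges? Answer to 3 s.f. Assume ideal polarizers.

≈ 0.0514%

Unpolarized light through the first polarizer → I₁ = 9.65 W/2 = 4.825 W, polarized at 32°.
I₂ = I₁ · cos²(70°) = 4.825 · 0.117 = 0.5644 W.
I₃ = I₂ · cos²(45°) = 0.5644 · 0.5 = 0.2822 W.
I₄ = I₃ · cos²(46°) = 0.2822 · 0.4826 = 0.1362 W.
I₅ = I₄ · cos²(79°) = 0.1362 · 0.03641 = 0.004958 W.
That is 0.05138% of the incident intensity.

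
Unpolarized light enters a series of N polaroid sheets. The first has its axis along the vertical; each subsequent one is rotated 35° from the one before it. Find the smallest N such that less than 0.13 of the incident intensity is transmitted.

N = 5

First polarizer halves the unpolarized light: factor 1/2.
Each further stage multiplies by cos²(35°) = 0.671.
After N polarizers: T = 0.5·0.671^(N−1). Require T < 0.13 ⇒ N−1 > ln(0.13/0.5)/ln(0.671) = 3.38, so N−1 ≥ 4 and N = 5.
Check: N=5 gives T = 0.1014 < 0.13; N=4 gives T = 0.1511.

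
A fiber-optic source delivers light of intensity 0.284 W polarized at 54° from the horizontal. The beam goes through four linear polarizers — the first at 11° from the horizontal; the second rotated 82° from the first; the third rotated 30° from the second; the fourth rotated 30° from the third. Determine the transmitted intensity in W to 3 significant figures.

By Malus's law, I₁ = 0.284 W · cos²(43°) = 0.1519 W.
I₂ = I₁ · cos²(82°) = 0.1519 · 0.01937 = 0.002942 W.
I₃ = I₂ · cos²(30°) = 0.002942 · 0.75 = 0.002207 W.
I₄ = I₃ · cos²(30°) = 0.002207 · 0.75 = 0.001655 W.

I ≈ 0.00166 W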